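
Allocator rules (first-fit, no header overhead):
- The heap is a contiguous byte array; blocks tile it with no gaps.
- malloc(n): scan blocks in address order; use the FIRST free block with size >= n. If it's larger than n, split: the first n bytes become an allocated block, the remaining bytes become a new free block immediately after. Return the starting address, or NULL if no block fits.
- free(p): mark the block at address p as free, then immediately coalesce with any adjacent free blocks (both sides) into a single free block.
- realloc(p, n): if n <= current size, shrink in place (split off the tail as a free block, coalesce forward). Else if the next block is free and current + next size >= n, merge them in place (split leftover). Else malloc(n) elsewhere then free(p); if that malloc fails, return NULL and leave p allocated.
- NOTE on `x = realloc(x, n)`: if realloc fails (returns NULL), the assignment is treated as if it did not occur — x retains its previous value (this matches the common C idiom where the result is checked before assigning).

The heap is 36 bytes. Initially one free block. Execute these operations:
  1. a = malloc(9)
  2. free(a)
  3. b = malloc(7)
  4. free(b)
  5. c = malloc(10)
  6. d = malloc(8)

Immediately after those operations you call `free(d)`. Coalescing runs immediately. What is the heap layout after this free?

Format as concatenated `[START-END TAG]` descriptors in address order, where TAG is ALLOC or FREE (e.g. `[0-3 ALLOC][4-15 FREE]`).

Answer: [0-9 ALLOC][10-35 FREE]

Derivation:
Op 1: a = malloc(9) -> a = 0; heap: [0-8 ALLOC][9-35 FREE]
Op 2: free(a) -> (freed a); heap: [0-35 FREE]
Op 3: b = malloc(7) -> b = 0; heap: [0-6 ALLOC][7-35 FREE]
Op 4: free(b) -> (freed b); heap: [0-35 FREE]
Op 5: c = malloc(10) -> c = 0; heap: [0-9 ALLOC][10-35 FREE]
Op 6: d = malloc(8) -> d = 10; heap: [0-9 ALLOC][10-17 ALLOC][18-35 FREE]
free(d): d = 10 -> block [10-17 ALLOC]; mark free, coalesce with adjacent free neighbors -> [0-9 ALLOC][10-35 FREE]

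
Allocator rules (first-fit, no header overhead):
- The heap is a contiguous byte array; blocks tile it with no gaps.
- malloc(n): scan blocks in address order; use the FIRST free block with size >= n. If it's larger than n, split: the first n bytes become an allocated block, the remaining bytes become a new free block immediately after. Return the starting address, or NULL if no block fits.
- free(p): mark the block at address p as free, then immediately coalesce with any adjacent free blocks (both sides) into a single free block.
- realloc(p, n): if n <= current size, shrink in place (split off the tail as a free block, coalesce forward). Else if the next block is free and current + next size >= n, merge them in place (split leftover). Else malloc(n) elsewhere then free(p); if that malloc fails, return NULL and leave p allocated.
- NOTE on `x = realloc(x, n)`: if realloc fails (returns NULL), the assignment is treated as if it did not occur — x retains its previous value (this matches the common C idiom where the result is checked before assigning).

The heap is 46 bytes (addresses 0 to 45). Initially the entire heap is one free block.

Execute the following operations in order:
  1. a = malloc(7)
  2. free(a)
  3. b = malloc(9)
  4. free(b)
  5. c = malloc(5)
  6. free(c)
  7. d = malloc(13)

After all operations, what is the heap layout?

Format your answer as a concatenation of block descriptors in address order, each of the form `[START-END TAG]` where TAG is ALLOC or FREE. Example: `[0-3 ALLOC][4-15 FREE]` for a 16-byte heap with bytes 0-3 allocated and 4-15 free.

Answer: [0-12 ALLOC][13-45 FREE]

Derivation:
Op 1: a = malloc(7) -> a = 0; heap: [0-6 ALLOC][7-45 FREE]
Op 2: free(a) -> (freed a); heap: [0-45 FREE]
Op 3: b = malloc(9) -> b = 0; heap: [0-8 ALLOC][9-45 FREE]
Op 4: free(b) -> (freed b); heap: [0-45 FREE]
Op 5: c = malloc(5) -> c = 0; heap: [0-4 ALLOC][5-45 FREE]
Op 6: free(c) -> (freed c); heap: [0-45 FREE]
Op 7: d = malloc(13) -> d = 0; heap: [0-12 ALLOC][13-45 FREE]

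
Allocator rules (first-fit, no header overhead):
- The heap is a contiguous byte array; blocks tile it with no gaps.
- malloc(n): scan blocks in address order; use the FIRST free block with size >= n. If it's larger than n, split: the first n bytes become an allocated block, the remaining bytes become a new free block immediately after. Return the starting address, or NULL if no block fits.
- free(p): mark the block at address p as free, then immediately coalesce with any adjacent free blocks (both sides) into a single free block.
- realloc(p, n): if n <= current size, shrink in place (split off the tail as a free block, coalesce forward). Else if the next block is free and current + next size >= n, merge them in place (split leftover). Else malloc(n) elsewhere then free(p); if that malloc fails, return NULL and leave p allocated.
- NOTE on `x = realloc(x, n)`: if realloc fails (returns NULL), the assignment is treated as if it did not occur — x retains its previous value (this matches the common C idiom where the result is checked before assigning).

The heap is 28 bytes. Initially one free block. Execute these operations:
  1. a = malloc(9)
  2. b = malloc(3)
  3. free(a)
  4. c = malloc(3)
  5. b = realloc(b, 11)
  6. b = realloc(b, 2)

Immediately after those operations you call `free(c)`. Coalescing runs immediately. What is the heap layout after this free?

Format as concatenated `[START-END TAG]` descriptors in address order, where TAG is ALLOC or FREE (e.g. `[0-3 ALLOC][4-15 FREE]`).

Answer: [0-8 FREE][9-10 ALLOC][11-27 FREE]

Derivation:
Op 1: a = malloc(9) -> a = 0; heap: [0-8 ALLOC][9-27 FREE]
Op 2: b = malloc(3) -> b = 9; heap: [0-8 ALLOC][9-11 ALLOC][12-27 FREE]
Op 3: free(a) -> (freed a); heap: [0-8 FREE][9-11 ALLOC][12-27 FREE]
Op 4: c = malloc(3) -> c = 0; heap: [0-2 ALLOC][3-8 FREE][9-11 ALLOC][12-27 FREE]
Op 5: b = realloc(b, 11) -> b = 9; heap: [0-2 ALLOC][3-8 FREE][9-19 ALLOC][20-27 FREE]
Op 6: b = realloc(b, 2) -> b = 9; heap: [0-2 ALLOC][3-8 FREE][9-10 ALLOC][11-27 FREE]
free(c): c = 0 -> block [0-2 ALLOC]; mark free, coalesce with adjacent free neighbors -> [0-8 FREE][9-10 ALLOC][11-27 FREE]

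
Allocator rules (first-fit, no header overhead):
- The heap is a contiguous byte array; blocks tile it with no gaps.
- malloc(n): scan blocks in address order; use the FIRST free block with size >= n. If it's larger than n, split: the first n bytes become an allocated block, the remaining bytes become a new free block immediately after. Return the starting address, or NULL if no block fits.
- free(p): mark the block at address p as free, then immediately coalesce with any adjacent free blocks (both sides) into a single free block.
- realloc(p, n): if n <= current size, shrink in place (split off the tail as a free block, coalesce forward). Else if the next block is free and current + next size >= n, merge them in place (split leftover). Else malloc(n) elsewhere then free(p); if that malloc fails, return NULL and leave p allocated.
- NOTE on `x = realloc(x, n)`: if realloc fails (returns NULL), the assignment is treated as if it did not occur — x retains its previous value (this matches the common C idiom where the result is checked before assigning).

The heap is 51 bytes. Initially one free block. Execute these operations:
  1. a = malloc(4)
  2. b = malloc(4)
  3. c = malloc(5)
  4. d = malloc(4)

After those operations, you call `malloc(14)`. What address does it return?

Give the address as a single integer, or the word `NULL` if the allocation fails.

Op 1: a = malloc(4) -> a = 0; heap: [0-3 ALLOC][4-50 FREE]
Op 2: b = malloc(4) -> b = 4; heap: [0-3 ALLOC][4-7 ALLOC][8-50 FREE]
Op 3: c = malloc(5) -> c = 8; heap: [0-3 ALLOC][4-7 ALLOC][8-12 ALLOC][13-50 FREE]
Op 4: d = malloc(4) -> d = 13; heap: [0-3 ALLOC][4-7 ALLOC][8-12 ALLOC][13-16 ALLOC][17-50 FREE]
malloc(14): first-fit scan over [0-3 ALLOC][4-7 ALLOC][8-12 ALLOC][13-16 ALLOC][17-50 FREE] -> 17

Answer: 17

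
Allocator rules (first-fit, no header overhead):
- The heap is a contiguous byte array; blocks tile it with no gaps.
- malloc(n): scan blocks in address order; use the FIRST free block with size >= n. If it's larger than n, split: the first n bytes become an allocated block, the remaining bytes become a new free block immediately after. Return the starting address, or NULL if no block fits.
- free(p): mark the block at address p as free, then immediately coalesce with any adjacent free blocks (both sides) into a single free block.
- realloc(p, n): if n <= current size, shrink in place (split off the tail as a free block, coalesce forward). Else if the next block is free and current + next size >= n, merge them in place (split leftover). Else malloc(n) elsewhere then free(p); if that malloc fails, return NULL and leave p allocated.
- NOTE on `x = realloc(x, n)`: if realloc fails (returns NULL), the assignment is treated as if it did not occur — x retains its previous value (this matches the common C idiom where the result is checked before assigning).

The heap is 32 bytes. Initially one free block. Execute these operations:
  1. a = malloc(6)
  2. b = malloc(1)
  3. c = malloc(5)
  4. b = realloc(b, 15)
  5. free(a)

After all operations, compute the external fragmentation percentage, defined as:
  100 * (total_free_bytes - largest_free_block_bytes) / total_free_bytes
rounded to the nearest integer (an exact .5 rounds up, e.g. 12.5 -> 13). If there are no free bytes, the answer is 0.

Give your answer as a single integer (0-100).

Op 1: a = malloc(6) -> a = 0; heap: [0-5 ALLOC][6-31 FREE]
Op 2: b = malloc(1) -> b = 6; heap: [0-5 ALLOC][6-6 ALLOC][7-31 FREE]
Op 3: c = malloc(5) -> c = 7; heap: [0-5 ALLOC][6-6 ALLOC][7-11 ALLOC][12-31 FREE]
Op 4: b = realloc(b, 15) -> b = 12; heap: [0-5 ALLOC][6-6 FREE][7-11 ALLOC][12-26 ALLOC][27-31 FREE]
Op 5: free(a) -> (freed a); heap: [0-6 FREE][7-11 ALLOC][12-26 ALLOC][27-31 FREE]
Free blocks: [7 5] total_free=12 largest=7 -> 100*(12-7)/12 = 500/12 ≈ 41.667 -> rounds to 42

Answer: 42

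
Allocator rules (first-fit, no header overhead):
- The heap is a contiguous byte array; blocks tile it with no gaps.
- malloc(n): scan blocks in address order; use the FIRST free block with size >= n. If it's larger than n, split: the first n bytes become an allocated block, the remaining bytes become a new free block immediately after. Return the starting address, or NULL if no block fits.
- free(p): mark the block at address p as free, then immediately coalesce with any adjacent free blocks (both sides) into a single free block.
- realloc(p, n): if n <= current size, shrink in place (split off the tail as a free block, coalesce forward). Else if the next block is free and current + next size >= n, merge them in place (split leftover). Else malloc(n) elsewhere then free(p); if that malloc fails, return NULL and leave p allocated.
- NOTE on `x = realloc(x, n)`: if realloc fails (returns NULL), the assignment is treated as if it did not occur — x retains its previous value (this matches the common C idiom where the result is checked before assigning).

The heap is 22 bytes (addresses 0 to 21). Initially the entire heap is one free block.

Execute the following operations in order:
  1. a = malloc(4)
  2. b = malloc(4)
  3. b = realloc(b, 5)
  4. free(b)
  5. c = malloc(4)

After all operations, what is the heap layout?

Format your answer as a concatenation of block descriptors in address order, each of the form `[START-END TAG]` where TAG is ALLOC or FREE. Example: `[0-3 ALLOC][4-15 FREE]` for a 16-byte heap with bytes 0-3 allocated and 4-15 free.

Op 1: a = malloc(4) -> a = 0; heap: [0-3 ALLOC][4-21 FREE]
Op 2: b = malloc(4) -> b = 4; heap: [0-3 ALLOC][4-7 ALLOC][8-21 FREE]
Op 3: b = realloc(b, 5) -> b = 4; heap: [0-3 ALLOC][4-8 ALLOC][9-21 FREE]
Op 4: free(b) -> (freed b); heap: [0-3 ALLOC][4-21 FREE]
Op 5: c = malloc(4) -> c = 4; heap: [0-3 ALLOC][4-7 ALLOC][8-21 FREE]

Answer: [0-3 ALLOC][4-7 ALLOC][8-21 FREE]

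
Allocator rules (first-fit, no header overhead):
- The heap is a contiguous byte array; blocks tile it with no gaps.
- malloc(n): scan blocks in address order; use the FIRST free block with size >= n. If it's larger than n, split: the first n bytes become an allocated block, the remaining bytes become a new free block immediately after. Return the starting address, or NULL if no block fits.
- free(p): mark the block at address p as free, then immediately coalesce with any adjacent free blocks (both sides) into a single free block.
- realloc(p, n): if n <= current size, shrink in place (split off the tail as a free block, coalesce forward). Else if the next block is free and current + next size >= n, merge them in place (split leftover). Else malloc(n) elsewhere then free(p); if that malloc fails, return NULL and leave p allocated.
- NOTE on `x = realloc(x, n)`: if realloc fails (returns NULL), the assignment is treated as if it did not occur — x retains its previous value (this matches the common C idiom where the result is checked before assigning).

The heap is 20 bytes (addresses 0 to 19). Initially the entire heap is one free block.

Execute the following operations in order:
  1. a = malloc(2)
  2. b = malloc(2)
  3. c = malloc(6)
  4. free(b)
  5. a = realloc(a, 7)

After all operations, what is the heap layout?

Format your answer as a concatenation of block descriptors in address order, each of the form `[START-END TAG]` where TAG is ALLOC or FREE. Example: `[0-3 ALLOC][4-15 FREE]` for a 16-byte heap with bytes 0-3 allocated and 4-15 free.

Op 1: a = malloc(2) -> a = 0; heap: [0-1 ALLOC][2-19 FREE]
Op 2: b = malloc(2) -> b = 2; heap: [0-1 ALLOC][2-3 ALLOC][4-19 FREE]
Op 3: c = malloc(6) -> c = 4; heap: [0-1 ALLOC][2-3 ALLOC][4-9 ALLOC][10-19 FREE]
Op 4: free(b) -> (freed b); heap: [0-1 ALLOC][2-3 FREE][4-9 ALLOC][10-19 FREE]
Op 5: a = realloc(a, 7) -> a = 10; heap: [0-3 FREE][4-9 ALLOC][10-16 ALLOC][17-19 FREE]

Answer: [0-3 FREE][4-9 ALLOC][10-16 ALLOC][17-19 FREE]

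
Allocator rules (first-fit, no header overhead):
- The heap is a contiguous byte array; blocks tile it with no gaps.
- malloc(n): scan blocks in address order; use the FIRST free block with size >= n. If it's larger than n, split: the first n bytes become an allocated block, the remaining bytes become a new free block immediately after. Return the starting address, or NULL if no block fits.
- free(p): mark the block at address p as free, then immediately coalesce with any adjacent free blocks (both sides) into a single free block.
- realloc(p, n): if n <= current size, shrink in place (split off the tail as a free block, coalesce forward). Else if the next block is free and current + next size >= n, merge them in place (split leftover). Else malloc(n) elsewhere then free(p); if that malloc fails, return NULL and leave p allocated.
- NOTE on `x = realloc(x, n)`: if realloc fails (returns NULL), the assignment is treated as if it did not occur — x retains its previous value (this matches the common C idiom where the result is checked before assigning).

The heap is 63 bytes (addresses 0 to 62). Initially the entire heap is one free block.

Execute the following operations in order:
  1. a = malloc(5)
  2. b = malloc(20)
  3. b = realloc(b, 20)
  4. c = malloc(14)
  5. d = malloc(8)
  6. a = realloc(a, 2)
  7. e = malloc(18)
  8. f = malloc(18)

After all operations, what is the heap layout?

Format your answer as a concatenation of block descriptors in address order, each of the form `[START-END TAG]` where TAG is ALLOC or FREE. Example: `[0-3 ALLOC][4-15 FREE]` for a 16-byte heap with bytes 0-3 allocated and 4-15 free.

Op 1: a = malloc(5) -> a = 0; heap: [0-4 ALLOC][5-62 FREE]
Op 2: b = malloc(20) -> b = 5; heap: [0-4 ALLOC][5-24 ALLOC][25-62 FREE]
Op 3: b = realloc(b, 20) -> b = 5; heap: [0-4 ALLOC][5-24 ALLOC][25-62 FREE]
Op 4: c = malloc(14) -> c = 25; heap: [0-4 ALLOC][5-24 ALLOC][25-38 ALLOC][39-62 FREE]
Op 5: d = malloc(8) -> d = 39; heap: [0-4 ALLOC][5-24 ALLOC][25-38 ALLOC][39-46 ALLOC][47-62 FREE]
Op 6: a = realloc(a, 2) -> a = 0; heap: [0-1 ALLOC][2-4 FREE][5-24 ALLOC][25-38 ALLOC][39-46 ALLOC][47-62 FREE]
Op 7: e = malloc(18) -> e = NULL; heap: [0-1 ALLOC][2-4 FREE][5-24 ALLOC][25-38 ALLOC][39-46 ALLOC][47-62 FREE]
Op 8: f = malloc(18) -> f = NULL; heap: [0-1 ALLOC][2-4 FREE][5-24 ALLOC][25-38 ALLOC][39-46 ALLOC][47-62 FREE]

Answer: [0-1 ALLOC][2-4 FREE][5-24 ALLOC][25-38 ALLOC][39-46 ALLOC][47-62 FREE]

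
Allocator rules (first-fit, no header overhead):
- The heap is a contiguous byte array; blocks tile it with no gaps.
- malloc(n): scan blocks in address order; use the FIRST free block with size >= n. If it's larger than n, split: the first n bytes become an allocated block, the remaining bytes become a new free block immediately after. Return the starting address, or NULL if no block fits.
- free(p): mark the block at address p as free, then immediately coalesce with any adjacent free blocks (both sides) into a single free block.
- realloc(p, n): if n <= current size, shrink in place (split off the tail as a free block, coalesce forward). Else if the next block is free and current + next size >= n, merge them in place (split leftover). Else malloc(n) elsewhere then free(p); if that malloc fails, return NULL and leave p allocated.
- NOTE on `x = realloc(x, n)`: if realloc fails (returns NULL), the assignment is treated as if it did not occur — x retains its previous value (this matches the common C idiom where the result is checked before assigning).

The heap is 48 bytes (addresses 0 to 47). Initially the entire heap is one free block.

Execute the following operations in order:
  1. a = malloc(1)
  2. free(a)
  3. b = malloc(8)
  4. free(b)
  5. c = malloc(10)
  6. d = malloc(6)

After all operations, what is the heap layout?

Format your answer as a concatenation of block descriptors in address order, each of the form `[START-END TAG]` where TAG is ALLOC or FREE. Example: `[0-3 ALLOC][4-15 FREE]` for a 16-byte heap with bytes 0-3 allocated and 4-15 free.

Op 1: a = malloc(1) -> a = 0; heap: [0-0 ALLOC][1-47 FREE]
Op 2: free(a) -> (freed a); heap: [0-47 FREE]
Op 3: b = malloc(8) -> b = 0; heap: [0-7 ALLOC][8-47 FREE]
Op 4: free(b) -> (freed b); heap: [0-47 FREE]
Op 5: c = malloc(10) -> c = 0; heap: [0-9 ALLOC][10-47 FREE]
Op 6: d = malloc(6) -> d = 10; heap: [0-9 ALLOC][10-15 ALLOC][16-47 FREE]

Answer: [0-9 ALLOC][10-15 ALLOC][16-47 FREE]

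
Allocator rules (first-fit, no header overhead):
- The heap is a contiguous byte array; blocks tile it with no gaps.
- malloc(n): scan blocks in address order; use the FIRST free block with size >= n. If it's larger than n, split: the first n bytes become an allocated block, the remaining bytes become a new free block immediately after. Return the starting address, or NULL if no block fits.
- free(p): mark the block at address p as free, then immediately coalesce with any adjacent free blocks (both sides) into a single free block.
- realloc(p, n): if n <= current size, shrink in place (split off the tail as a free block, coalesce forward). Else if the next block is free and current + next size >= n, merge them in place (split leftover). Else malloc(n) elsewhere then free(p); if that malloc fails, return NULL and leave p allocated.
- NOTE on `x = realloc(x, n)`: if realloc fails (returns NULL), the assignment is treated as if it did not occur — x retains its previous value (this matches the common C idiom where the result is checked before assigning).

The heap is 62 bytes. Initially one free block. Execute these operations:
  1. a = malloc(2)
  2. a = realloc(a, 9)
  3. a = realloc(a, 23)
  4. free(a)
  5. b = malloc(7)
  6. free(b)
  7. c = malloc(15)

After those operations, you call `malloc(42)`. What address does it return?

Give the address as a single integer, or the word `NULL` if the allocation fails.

Answer: 15

Derivation:
Op 1: a = malloc(2) -> a = 0; heap: [0-1 ALLOC][2-61 FREE]
Op 2: a = realloc(a, 9) -> a = 0; heap: [0-8 ALLOC][9-61 FREE]
Op 3: a = realloc(a, 23) -> a = 0; heap: [0-22 ALLOC][23-61 FREE]
Op 4: free(a) -> (freed a); heap: [0-61 FREE]
Op 5: b = malloc(7) -> b = 0; heap: [0-6 ALLOC][7-61 FREE]
Op 6: free(b) -> (freed b); heap: [0-61 FREE]
Op 7: c = malloc(15) -> c = 0; heap: [0-14 ALLOC][15-61 FREE]
malloc(42): first-fit scan over [0-14 ALLOC][15-61 FREE] -> 15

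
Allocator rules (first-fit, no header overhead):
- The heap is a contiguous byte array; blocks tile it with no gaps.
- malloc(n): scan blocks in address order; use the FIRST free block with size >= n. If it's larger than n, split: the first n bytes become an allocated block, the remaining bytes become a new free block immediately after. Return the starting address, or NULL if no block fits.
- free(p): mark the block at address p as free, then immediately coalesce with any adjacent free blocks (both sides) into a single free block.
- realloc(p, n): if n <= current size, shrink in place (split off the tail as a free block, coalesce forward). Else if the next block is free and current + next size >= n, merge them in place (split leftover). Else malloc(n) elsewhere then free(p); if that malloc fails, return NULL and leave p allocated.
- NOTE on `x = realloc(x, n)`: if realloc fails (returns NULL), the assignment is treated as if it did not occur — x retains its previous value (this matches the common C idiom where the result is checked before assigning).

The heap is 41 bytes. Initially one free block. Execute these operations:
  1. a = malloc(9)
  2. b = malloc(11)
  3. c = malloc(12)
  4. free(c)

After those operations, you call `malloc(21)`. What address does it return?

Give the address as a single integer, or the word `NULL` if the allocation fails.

Op 1: a = malloc(9) -> a = 0; heap: [0-8 ALLOC][9-40 FREE]
Op 2: b = malloc(11) -> b = 9; heap: [0-8 ALLOC][9-19 ALLOC][20-40 FREE]
Op 3: c = malloc(12) -> c = 20; heap: [0-8 ALLOC][9-19 ALLOC][20-31 ALLOC][32-40 FREE]
Op 4: free(c) -> (freed c); heap: [0-8 ALLOC][9-19 ALLOC][20-40 FREE]
malloc(21): first-fit scan over [0-8 ALLOC][9-19 ALLOC][20-40 FREE] -> 20

Answer: 20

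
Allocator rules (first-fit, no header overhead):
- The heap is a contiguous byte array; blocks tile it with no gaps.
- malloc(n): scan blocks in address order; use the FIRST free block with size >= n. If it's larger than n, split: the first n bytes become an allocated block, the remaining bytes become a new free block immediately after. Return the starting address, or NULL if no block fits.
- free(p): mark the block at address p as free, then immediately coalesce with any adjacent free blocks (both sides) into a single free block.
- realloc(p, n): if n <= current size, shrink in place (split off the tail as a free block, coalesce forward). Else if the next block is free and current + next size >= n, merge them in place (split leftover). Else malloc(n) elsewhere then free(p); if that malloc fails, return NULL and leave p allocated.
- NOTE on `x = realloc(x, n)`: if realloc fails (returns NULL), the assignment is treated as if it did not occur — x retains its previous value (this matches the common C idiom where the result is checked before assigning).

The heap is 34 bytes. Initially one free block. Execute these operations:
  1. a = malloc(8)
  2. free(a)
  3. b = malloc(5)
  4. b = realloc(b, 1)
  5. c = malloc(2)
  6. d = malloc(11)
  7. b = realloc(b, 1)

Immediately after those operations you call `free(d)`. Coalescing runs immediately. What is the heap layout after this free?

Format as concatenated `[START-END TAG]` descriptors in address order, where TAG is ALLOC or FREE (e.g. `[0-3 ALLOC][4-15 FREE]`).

Op 1: a = malloc(8) -> a = 0; heap: [0-7 ALLOC][8-33 FREE]
Op 2: free(a) -> (freed a); heap: [0-33 FREE]
Op 3: b = malloc(5) -> b = 0; heap: [0-4 ALLOC][5-33 FREE]
Op 4: b = realloc(b, 1) -> b = 0; heap: [0-0 ALLOC][1-33 FREE]
Op 5: c = malloc(2) -> c = 1; heap: [0-0 ALLOC][1-2 ALLOC][3-33 FREE]
Op 6: d = malloc(11) -> d = 3; heap: [0-0 ALLOC][1-2 ALLOC][3-13 ALLOC][14-33 FREE]
Op 7: b = realloc(b, 1) -> b = 0; heap: [0-0 ALLOC][1-2 ALLOC][3-13 ALLOC][14-33 FREE]
free(d): d = 3 -> block [3-13 ALLOC]; mark free, coalesce with adjacent free neighbors -> [0-0 ALLOC][1-2 ALLOC][3-33 FREE]

Answer: [0-0 ALLOC][1-2 ALLOC][3-33 FREE]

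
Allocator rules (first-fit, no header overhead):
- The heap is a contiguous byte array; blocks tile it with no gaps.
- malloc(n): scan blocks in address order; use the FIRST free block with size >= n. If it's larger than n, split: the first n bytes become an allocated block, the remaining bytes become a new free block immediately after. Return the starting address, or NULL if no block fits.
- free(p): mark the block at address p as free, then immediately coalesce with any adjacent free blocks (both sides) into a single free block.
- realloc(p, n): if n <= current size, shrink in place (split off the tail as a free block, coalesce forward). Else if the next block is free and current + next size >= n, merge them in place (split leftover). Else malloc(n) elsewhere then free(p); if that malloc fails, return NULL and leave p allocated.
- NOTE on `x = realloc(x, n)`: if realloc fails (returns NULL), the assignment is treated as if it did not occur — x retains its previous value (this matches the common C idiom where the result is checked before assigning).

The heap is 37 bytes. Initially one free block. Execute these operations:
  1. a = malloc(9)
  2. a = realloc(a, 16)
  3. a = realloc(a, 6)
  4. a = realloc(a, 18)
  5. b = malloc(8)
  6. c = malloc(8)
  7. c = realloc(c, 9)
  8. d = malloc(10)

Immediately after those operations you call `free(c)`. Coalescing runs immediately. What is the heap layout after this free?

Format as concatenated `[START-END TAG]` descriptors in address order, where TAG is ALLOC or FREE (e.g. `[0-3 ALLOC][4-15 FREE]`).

Answer: [0-17 ALLOC][18-25 ALLOC][26-36 FREE]

Derivation:
Op 1: a = malloc(9) -> a = 0; heap: [0-8 ALLOC][9-36 FREE]
Op 2: a = realloc(a, 16) -> a = 0; heap: [0-15 ALLOC][16-36 FREE]
Op 3: a = realloc(a, 6) -> a = 0; heap: [0-5 ALLOC][6-36 FREE]
Op 4: a = realloc(a, 18) -> a = 0; heap: [0-17 ALLOC][18-36 FREE]
Op 5: b = malloc(8) -> b = 18; heap: [0-17 ALLOC][18-25 ALLOC][26-36 FREE]
Op 6: c = malloc(8) -> c = 26; heap: [0-17 ALLOC][18-25 ALLOC][26-33 ALLOC][34-36 FREE]
Op 7: c = realloc(c, 9) -> c = 26; heap: [0-17 ALLOC][18-25 ALLOC][26-34 ALLOC][35-36 FREE]
Op 8: d = malloc(10) -> d = NULL; heap: [0-17 ALLOC][18-25 ALLOC][26-34 ALLOC][35-36 FREE]
free(c): c = 26 -> block [26-34 ALLOC]; mark free, coalesce with adjacent free neighbors -> [0-17 ALLOC][18-25 ALLOC][26-36 FREE]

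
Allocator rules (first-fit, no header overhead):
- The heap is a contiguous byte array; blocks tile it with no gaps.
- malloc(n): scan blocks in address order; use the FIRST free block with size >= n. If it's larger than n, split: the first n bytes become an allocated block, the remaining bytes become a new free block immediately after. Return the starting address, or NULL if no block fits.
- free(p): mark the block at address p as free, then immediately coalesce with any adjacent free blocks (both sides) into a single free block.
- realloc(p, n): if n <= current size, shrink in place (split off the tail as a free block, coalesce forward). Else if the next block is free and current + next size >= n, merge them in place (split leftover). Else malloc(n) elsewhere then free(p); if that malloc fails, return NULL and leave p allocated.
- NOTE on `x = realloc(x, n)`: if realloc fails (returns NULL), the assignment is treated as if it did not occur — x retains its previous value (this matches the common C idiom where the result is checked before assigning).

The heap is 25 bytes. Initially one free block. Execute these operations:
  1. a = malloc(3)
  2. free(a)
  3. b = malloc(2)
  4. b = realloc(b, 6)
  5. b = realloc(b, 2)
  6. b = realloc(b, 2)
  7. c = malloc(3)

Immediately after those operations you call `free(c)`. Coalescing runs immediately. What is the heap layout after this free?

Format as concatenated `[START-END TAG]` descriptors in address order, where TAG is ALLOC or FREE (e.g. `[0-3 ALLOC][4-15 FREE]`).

Answer: [0-1 ALLOC][2-24 FREE]

Derivation:
Op 1: a = malloc(3) -> a = 0; heap: [0-2 ALLOC][3-24 FREE]
Op 2: free(a) -> (freed a); heap: [0-24 FREE]
Op 3: b = malloc(2) -> b = 0; heap: [0-1 ALLOC][2-24 FREE]
Op 4: b = realloc(b, 6) -> b = 0; heap: [0-5 ALLOC][6-24 FREE]
Op 5: b = realloc(b, 2) -> b = 0; heap: [0-1 ALLOC][2-24 FREE]
Op 6: b = realloc(b, 2) -> b = 0; heap: [0-1 ALLOC][2-24 FREE]
Op 7: c = malloc(3) -> c = 2; heap: [0-1 ALLOC][2-4 ALLOC][5-24 FREE]
free(c): c = 2 -> block [2-4 ALLOC]; mark free, coalesce with adjacent free neighbors -> [0-1 ALLOC][2-24 FREE]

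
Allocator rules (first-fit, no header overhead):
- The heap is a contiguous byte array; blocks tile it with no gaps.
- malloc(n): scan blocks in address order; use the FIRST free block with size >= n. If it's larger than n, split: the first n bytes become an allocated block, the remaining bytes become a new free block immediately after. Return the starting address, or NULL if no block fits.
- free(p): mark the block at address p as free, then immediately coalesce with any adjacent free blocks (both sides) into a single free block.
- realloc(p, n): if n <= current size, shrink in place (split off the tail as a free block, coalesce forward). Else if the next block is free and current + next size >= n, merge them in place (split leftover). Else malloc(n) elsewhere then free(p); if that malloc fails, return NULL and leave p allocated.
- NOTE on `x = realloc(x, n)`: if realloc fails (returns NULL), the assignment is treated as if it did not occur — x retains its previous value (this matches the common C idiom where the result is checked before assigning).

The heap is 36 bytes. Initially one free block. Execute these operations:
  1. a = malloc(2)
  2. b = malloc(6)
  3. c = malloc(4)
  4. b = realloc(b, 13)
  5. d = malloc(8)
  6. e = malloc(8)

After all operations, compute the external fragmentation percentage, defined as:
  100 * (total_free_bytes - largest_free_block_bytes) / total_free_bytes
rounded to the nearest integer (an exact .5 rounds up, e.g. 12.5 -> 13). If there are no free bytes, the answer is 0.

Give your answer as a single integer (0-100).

Answer: 33

Derivation:
Op 1: a = malloc(2) -> a = 0; heap: [0-1 ALLOC][2-35 FREE]
Op 2: b = malloc(6) -> b = 2; heap: [0-1 ALLOC][2-7 ALLOC][8-35 FREE]
Op 3: c = malloc(4) -> c = 8; heap: [0-1 ALLOC][2-7 ALLOC][8-11 ALLOC][12-35 FREE]
Op 4: b = realloc(b, 13) -> b = 12; heap: [0-1 ALLOC][2-7 FREE][8-11 ALLOC][12-24 ALLOC][25-35 FREE]
Op 5: d = malloc(8) -> d = 25; heap: [0-1 ALLOC][2-7 FREE][8-11 ALLOC][12-24 ALLOC][25-32 ALLOC][33-35 FREE]
Op 6: e = malloc(8) -> e = NULL; heap: [0-1 ALLOC][2-7 FREE][8-11 ALLOC][12-24 ALLOC][25-32 ALLOC][33-35 FREE]
Free blocks: [6 3] total_free=9 largest=6 -> 100*(9-6)/9 = 300/9 ≈ 33.333 -> rounds to 33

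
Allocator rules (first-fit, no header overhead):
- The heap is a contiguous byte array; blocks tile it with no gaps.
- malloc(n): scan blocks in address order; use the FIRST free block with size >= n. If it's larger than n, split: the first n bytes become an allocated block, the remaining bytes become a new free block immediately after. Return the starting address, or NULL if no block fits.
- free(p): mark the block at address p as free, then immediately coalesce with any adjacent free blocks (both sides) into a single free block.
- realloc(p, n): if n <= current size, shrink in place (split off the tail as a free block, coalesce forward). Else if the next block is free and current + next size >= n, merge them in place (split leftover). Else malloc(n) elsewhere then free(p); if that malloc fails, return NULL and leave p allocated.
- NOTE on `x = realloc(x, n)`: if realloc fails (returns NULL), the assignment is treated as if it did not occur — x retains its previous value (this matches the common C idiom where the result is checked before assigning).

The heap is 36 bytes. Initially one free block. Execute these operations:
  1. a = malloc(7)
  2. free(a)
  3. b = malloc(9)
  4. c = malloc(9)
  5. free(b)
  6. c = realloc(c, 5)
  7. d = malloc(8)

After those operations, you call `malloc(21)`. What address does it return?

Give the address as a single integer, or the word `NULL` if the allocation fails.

Op 1: a = malloc(7) -> a = 0; heap: [0-6 ALLOC][7-35 FREE]
Op 2: free(a) -> (freed a); heap: [0-35 FREE]
Op 3: b = malloc(9) -> b = 0; heap: [0-8 ALLOC][9-35 FREE]
Op 4: c = malloc(9) -> c = 9; heap: [0-8 ALLOC][9-17 ALLOC][18-35 FREE]
Op 5: free(b) -> (freed b); heap: [0-8 FREE][9-17 ALLOC][18-35 FREE]
Op 6: c = realloc(c, 5) -> c = 9; heap: [0-8 FREE][9-13 ALLOC][14-35 FREE]
Op 7: d = malloc(8) -> d = 0; heap: [0-7 ALLOC][8-8 FREE][9-13 ALLOC][14-35 FREE]
malloc(21): first-fit scan over [0-7 ALLOC][8-8 FREE][9-13 ALLOC][14-35 FREE] -> 14

Answer: 14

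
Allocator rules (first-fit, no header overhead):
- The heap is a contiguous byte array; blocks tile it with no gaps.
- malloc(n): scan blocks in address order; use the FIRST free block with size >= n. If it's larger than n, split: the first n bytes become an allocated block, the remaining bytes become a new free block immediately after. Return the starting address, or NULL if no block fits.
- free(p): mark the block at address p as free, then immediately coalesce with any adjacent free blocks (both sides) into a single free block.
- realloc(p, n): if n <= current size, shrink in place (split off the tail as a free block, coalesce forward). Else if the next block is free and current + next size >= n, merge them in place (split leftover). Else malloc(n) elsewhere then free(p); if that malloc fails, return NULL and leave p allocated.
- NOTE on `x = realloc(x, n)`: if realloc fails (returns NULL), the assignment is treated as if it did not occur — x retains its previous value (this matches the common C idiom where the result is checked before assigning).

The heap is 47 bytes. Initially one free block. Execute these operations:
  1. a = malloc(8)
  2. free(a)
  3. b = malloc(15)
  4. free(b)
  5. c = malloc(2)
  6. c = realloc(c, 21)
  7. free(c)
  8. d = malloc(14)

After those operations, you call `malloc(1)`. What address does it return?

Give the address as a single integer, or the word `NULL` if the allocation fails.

Op 1: a = malloc(8) -> a = 0; heap: [0-7 ALLOC][8-46 FREE]
Op 2: free(a) -> (freed a); heap: [0-46 FREE]
Op 3: b = malloc(15) -> b = 0; heap: [0-14 ALLOC][15-46 FREE]
Op 4: free(b) -> (freed b); heap: [0-46 FREE]
Op 5: c = malloc(2) -> c = 0; heap: [0-1 ALLOC][2-46 FREE]
Op 6: c = realloc(c, 21) -> c = 0; heap: [0-20 ALLOC][21-46 FREE]
Op 7: free(c) -> (freed c); heap: [0-46 FREE]
Op 8: d = malloc(14) -> d = 0; heap: [0-13 ALLOC][14-46 FREE]
malloc(1): first-fit scan over [0-13 ALLOC][14-46 FREE] -> 14

Answer: 14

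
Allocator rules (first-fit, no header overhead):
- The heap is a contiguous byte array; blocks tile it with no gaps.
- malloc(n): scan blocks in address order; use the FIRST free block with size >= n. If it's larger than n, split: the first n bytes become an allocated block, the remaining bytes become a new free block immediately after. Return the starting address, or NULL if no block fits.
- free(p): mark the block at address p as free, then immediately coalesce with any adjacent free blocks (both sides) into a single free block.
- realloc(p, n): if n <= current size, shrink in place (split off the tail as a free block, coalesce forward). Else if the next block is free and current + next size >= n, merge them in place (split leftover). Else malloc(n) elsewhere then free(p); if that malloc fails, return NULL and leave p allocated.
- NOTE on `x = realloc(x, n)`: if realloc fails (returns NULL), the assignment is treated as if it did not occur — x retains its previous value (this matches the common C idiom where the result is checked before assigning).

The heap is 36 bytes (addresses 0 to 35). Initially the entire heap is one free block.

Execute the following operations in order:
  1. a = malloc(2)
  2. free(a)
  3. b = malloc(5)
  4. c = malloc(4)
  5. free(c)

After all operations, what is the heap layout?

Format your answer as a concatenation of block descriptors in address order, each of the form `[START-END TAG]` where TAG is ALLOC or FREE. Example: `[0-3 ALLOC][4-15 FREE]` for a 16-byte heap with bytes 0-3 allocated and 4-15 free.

Answer: [0-4 ALLOC][5-35 FREE]

Derivation:
Op 1: a = malloc(2) -> a = 0; heap: [0-1 ALLOC][2-35 FREE]
Op 2: free(a) -> (freed a); heap: [0-35 FREE]
Op 3: b = malloc(5) -> b = 0; heap: [0-4 ALLOC][5-35 FREE]
Op 4: c = malloc(4) -> c = 5; heap: [0-4 ALLOC][5-8 ALLOC][9-35 FREE]
Op 5: free(c) -> (freed c); heap: [0-4 ALLOC][5-35 FREE]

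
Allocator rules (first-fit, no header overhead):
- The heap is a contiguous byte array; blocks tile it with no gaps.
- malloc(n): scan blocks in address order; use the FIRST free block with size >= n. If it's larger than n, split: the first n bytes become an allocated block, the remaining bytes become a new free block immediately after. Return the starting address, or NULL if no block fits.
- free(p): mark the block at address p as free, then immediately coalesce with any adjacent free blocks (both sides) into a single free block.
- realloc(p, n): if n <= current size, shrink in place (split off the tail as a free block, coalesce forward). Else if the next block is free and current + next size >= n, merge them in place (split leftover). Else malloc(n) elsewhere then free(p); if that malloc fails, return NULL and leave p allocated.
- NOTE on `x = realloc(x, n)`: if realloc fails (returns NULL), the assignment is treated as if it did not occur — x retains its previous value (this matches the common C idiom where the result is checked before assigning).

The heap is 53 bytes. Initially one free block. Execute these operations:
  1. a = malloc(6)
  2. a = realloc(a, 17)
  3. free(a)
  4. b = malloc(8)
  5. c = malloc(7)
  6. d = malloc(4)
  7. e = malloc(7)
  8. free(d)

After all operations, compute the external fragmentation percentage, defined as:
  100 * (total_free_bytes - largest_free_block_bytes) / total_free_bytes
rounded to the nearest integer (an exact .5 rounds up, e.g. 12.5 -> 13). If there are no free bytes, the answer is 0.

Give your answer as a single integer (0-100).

Answer: 13

Derivation:
Op 1: a = malloc(6) -> a = 0; heap: [0-5 ALLOC][6-52 FREE]
Op 2: a = realloc(a, 17) -> a = 0; heap: [0-16 ALLOC][17-52 FREE]
Op 3: free(a) -> (freed a); heap: [0-52 FREE]
Op 4: b = malloc(8) -> b = 0; heap: [0-7 ALLOC][8-52 FREE]
Op 5: c = malloc(7) -> c = 8; heap: [0-7 ALLOC][8-14 ALLOC][15-52 FREE]
Op 6: d = malloc(4) -> d = 15; heap: [0-7 ALLOC][8-14 ALLOC][15-18 ALLOC][19-52 FREE]
Op 7: e = malloc(7) -> e = 19; heap: [0-7 ALLOC][8-14 ALLOC][15-18 ALLOC][19-25 ALLOC][26-52 FREE]
Op 8: free(d) -> (freed d); heap: [0-7 ALLOC][8-14 ALLOC][15-18 FREE][19-25 ALLOC][26-52 FREE]
Free blocks: [4 27] total_free=31 largest=27 -> 100*(31-27)/31 = 400/31 ≈ 12.903 -> rounds to 13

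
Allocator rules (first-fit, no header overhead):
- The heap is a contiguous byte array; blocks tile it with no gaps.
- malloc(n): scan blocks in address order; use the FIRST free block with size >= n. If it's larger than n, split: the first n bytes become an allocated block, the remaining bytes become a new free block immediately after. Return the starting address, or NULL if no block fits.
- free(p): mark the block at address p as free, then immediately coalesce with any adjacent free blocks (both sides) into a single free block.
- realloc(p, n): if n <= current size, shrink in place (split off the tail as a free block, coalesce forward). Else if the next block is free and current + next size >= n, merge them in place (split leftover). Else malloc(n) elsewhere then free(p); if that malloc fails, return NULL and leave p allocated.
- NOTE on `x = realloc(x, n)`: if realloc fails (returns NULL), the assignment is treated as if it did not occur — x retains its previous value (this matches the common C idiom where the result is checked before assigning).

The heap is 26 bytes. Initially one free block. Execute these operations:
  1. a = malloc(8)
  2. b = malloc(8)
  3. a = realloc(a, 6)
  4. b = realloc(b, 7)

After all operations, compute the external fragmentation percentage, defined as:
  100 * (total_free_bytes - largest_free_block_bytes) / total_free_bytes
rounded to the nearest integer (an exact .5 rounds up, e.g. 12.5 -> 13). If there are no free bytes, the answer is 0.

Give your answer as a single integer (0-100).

Answer: 15

Derivation:
Op 1: a = malloc(8) -> a = 0; heap: [0-7 ALLOC][8-25 FREE]
Op 2: b = malloc(8) -> b = 8; heap: [0-7 ALLOC][8-15 ALLOC][16-25 FREE]
Op 3: a = realloc(a, 6) -> a = 0; heap: [0-5 ALLOC][6-7 FREE][8-15 ALLOC][16-25 FREE]
Op 4: b = realloc(b, 7) -> b = 8; heap: [0-5 ALLOC][6-7 FREE][8-14 ALLOC][15-25 FREE]
Free blocks: [2 11] total_free=13 largest=11 -> 100*(13-11)/13 = 200/13 ≈ 15.385 -> rounds to 15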